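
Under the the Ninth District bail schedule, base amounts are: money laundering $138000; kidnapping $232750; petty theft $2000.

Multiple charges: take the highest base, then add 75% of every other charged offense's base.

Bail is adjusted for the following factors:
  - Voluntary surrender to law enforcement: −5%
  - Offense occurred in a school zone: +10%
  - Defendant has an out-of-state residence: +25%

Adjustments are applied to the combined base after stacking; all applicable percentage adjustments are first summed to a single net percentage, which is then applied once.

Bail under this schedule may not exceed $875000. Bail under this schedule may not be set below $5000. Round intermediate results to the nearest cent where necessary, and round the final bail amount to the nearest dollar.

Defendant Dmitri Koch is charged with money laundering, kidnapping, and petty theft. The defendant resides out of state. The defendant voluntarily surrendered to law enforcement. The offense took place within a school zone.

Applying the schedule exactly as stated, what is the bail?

$439075

Base amounts from the schedule: money laundering $138000; kidnapping $232750; petty theft $2000.
Stacking rule: highest base plus 75% of each additional charge. Highest is kidnapping at $232750. Additional: $138000 × 75% = $103500; $2000 × 75% = $1500. Combined base = $232750 + $105000 = $337750.
Net percentage adjustment: −5% +10% +25% = +30%. $337750 × 1.3 = $439075.
$439075 is within the $875000 maximum.
$439075 is at or above the $5000 minimum.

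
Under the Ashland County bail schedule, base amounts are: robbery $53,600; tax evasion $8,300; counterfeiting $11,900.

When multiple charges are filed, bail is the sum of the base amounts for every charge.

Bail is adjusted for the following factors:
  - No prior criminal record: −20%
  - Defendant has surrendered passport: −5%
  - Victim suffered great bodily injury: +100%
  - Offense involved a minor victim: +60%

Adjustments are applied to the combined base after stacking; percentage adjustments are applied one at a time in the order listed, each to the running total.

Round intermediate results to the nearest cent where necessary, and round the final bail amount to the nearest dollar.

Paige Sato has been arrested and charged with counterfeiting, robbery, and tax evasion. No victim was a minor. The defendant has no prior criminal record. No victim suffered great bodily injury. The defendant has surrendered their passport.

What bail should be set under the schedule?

$56,088

Base amounts from the schedule: counterfeiting $11,900; robbery $53,600; tax evasion $8,300.
Stacking rule: sum of all bases. $11,900 + $53,600 + $8,300 = $73,800.
No prior criminal record (−20%): $73,800 × 0.8 = $59,040.
Defendant has surrendered passport (−5%): $59,040 × 0.95 = $56,088.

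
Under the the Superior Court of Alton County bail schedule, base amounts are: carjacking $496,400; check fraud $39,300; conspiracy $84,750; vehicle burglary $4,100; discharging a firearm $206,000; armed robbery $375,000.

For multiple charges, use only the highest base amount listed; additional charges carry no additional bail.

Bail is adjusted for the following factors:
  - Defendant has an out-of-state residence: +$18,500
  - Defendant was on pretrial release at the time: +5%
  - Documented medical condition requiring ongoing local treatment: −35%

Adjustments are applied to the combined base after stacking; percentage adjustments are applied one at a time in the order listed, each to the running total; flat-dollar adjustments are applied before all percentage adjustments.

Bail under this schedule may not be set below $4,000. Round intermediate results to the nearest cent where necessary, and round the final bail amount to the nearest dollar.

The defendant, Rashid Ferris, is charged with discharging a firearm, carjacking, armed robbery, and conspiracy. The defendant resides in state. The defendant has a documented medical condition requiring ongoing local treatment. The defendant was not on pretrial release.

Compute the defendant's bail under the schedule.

Base amounts from the schedule: discharging a firearm $206,000; carjacking $496,400; armed robbery $375,000; conspiracy $84,750.
Stacking rule: use the highest base only. Highest is carjacking at $496,400. Combined base = $496,400.
Documented medical condition requiring ongoing local treatment (−35%): $496,400 × 0.65 = $322,660.
$322,660 is at or above the $4,000 minimum.

$322,660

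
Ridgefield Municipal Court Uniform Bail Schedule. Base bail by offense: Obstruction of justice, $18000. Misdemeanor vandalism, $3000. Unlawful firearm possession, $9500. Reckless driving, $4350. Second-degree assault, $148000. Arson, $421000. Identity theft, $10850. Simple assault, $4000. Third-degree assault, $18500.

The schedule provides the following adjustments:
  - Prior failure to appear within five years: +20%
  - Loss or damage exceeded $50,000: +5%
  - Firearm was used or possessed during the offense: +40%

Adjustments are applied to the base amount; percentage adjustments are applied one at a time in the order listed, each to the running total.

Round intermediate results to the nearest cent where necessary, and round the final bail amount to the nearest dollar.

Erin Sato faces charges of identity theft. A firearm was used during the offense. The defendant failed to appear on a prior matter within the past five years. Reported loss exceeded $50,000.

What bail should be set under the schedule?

$19139

Base amounts from the schedule: identity theft $10850.
Single charge. Combined base = $10850.
Prior failure to appear within five years (+20%): $10850 × 1.2 = $13020.
Loss or damage exceeded $50,000 (+5%): $13020 × 1.05 = $13671.
Firearm was used or possessed during the offense (+40%): $13671 × 1.4 = $19139.40.
Rounded to the nearest dollar: $19139.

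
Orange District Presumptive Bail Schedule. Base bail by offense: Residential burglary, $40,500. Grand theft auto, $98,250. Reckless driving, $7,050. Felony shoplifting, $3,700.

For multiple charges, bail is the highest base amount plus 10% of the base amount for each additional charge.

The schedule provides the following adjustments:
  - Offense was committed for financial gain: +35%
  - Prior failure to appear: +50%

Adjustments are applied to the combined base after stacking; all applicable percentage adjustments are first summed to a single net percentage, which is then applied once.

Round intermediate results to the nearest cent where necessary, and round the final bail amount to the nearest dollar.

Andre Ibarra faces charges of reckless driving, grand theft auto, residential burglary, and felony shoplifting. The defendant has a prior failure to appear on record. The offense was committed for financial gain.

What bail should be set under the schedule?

$191,244

Base amounts from the schedule: reckless driving $7,050; grand theft auto $98,250; residential burglary $40,500; felony shoplifting $3,700.
Stacking rule: highest base plus 10% of each additional charge. Highest is grand theft auto at $98,250. Additional: $7,050 × 10% = $705; $40,500 × 10% = $4,050; $3,700 × 10% = $370. Combined base = $98,250 + $5,125 = $103,375.
Net percentage adjustment: +35% +50% = +85%. $103,375 × 1.85 = $191,243.75.
Rounded to the nearest dollar: $191,244.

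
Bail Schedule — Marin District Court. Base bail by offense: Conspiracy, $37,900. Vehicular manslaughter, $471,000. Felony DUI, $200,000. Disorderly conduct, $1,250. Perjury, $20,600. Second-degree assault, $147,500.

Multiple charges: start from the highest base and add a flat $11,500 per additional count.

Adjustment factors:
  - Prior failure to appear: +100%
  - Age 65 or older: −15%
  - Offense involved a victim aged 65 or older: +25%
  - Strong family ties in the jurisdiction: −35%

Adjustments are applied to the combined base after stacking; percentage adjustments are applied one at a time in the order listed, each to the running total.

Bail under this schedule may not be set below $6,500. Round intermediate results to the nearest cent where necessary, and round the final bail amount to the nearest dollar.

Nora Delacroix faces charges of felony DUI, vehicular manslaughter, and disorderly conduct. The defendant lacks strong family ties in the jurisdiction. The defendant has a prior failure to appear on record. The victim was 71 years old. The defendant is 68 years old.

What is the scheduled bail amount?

Base amounts from the schedule: felony DUI $200,000; vehicular manslaughter $471,000; disorderly conduct $1,250.
Stacking rule: highest base plus $11,500 per additional charge. Highest is vehicular manslaughter at $471,000; 2 additional charges → +$23,000. Combined base = $494,000.
Prior failure to appear (+100%): $494,000 × 2 = $988,000.
Age 65 or older (−15%): $988,000 × 0.85 = $839,800.
Offense involved a victim aged 65 or older (+25%): $839,800 × 1.25 = $1,049,750.
$1,049,750 is at or above the $6,500 minimum.

$1,049,750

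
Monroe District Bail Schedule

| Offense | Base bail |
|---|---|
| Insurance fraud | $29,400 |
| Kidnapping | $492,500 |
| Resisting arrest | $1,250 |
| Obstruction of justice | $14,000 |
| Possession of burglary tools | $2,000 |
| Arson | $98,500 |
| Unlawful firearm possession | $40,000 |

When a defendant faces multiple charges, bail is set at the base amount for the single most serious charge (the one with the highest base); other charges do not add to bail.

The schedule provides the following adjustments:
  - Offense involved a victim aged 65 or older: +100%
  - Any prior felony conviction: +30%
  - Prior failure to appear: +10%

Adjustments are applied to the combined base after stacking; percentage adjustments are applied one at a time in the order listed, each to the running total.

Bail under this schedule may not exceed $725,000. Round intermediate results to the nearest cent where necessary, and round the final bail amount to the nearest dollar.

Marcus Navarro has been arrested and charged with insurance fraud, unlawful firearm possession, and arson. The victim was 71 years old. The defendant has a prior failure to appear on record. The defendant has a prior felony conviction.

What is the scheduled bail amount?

Base amounts from the schedule: insurance fraud $29,400; unlawful firearm possession $40,000; arson $98,500.
Stacking rule: use the highest base only. Highest is arson at $98,500. Combined base = $98,500.
Offense involved a victim aged 65 or older (+100%): $98,500 × 2 = $197,000.
Any prior felony conviction (+30%): $197,000 × 1.3 = $256,100.
Prior failure to appear (+10%): $256,100 × 1.1 = $281,710.
$281,710 is within the $725,000 maximum.

$281,710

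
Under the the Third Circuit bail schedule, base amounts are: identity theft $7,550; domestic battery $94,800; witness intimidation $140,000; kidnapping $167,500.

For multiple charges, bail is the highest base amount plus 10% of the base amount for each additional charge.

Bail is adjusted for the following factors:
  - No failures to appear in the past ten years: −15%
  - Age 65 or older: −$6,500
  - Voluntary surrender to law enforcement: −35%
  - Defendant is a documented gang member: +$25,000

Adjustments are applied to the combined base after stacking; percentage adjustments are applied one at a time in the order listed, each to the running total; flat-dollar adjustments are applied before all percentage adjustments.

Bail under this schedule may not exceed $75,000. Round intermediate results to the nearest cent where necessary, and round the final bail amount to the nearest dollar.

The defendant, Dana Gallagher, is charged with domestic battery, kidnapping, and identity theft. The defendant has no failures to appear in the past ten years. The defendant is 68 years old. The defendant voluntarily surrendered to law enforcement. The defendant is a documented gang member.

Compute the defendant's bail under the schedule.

Base amounts from the schedule: domestic battery $94,800; kidnapping $167,500; identity theft $7,550.
Stacking rule: highest base plus 10% of each additional charge. Highest is kidnapping at $167,500. Additional: $94,800 × 10% = $9,480; $7,550 × 10% = $755. Combined base = $167,500 + $10,235 = $177,735.
Age 65 or older (−$6,500 flat): $177,735 − $6,500 = $171,235.
Defendant is a documented gang member (+$25,000 flat): $171,235 + $25,000 = $196,235.
No failures to appear in the past ten years (−15%): $196,235 × 0.85 = $166,799.75.
Voluntary surrender to law enforcement (−35%): $166,799.75 × 0.65 = $108,419.84.
Result $108,419.84 exceeds the maximum of $75,000; bail is capped at $75,000.

$75,000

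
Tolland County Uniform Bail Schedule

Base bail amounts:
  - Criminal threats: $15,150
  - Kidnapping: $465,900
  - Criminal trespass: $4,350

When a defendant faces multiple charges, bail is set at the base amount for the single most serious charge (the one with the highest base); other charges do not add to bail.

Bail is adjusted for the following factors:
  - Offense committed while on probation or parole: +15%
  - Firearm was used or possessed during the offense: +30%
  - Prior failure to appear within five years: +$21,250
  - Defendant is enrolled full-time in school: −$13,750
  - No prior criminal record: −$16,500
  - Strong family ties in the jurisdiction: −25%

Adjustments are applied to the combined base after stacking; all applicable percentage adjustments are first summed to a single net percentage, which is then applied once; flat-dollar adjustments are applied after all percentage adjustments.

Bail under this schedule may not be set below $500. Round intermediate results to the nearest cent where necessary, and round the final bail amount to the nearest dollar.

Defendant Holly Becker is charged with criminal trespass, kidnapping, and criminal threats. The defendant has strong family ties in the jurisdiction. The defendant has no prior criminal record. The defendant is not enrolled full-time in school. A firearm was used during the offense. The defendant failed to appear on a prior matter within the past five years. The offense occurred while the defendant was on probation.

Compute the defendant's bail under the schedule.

Base amounts from the schedule: criminal trespass $4,350; kidnapping $465,900; criminal threats $15,150.
Stacking rule: use the highest base only. Highest is kidnapping at $465,900. Combined base = $465,900.
Net percentage adjustment: +15% +30% −25% = +20%. $465,900 × 1.2 = $559,080.
Prior failure to appear within five years (+$21,250 flat): $559,080 + $21,250 = $580,330.
No prior criminal record (−$16,500 flat): $580,330 − $16,500 = $563,830.
$563,830 is at or above the $500 minimum.

$563,830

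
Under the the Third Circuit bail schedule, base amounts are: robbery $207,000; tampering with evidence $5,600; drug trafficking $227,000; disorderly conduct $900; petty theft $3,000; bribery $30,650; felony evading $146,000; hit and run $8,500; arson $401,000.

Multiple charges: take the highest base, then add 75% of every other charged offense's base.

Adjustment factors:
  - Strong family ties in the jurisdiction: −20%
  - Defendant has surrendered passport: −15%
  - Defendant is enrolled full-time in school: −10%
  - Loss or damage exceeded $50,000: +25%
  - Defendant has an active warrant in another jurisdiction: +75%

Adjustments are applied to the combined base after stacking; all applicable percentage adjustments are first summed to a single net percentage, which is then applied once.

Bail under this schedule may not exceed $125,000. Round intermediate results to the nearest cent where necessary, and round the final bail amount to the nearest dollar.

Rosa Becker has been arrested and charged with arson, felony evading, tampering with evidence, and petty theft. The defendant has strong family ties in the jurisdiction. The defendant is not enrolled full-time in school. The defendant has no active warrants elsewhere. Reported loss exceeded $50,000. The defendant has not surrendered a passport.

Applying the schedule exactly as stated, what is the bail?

$125,000

Base amounts from the schedule: arson $401,000; felony evading $146,000; tampering with evidence $5,600; petty theft $3,000.
Stacking rule: highest base plus 75% of each additional charge. Highest is arson at $401,000. Additional: $146,000 × 75% = $109,500; $5,600 × 75% = $4,200; $3,000 × 75% = $2,250. Combined base = $401,000 + $115,950 = $516,950.
Net percentage adjustment: −20% +25% = +5%. $516,950 × 1.05 = $542,797.50.
Result $542,797.50 exceeds the maximum of $125,000; bail is capped at $125,000.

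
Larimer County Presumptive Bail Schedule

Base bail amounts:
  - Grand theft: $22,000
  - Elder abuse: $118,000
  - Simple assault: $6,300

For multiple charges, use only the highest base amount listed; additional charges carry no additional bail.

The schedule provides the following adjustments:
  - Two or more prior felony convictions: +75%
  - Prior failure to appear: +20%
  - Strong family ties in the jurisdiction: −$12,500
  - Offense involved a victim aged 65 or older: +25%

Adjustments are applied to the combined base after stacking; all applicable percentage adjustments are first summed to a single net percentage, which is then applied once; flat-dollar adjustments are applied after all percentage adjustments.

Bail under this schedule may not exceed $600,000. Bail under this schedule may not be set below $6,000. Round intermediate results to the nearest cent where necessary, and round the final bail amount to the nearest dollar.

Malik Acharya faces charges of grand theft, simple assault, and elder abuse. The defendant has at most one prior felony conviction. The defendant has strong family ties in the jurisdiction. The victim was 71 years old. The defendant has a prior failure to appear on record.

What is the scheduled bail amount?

$158,600

Base amounts from the schedule: grand theft $22,000; simple assault $6,300; elder abuse $118,000.
Stacking rule: use the highest base only. Highest is elder abuse at $118,000. Combined base = $118,000.
Net percentage adjustment: +20% +25% = +45%. $118,000 × 1.45 = $171,100.
Strong family ties in the jurisdiction (−$12,500 flat): $171,100 − $12,500 = $158,600.
$158,600 is within the $600,000 maximum.
$158,600 is at or above the $6,000 minimum.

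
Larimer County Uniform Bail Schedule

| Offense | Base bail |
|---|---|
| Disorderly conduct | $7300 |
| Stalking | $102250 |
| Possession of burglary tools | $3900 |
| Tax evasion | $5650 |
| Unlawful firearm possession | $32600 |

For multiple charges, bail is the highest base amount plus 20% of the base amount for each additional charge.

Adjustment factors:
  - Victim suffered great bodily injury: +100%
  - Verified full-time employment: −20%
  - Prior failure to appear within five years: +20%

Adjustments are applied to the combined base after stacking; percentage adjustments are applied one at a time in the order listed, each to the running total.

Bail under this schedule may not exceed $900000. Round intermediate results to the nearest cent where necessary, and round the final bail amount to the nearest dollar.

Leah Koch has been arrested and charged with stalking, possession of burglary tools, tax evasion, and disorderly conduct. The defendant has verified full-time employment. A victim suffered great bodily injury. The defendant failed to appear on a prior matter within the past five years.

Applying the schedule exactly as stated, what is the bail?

$202790

Base amounts from the schedule: stalking $102250; possession of burglary tools $3900; tax evasion $5650; disorderly conduct $7300.
Stacking rule: highest base plus 20% of each additional charge. Highest is stalking at $102250. Additional: $3900 × 20% = $780; $5650 × 20% = $1130; $7300 × 20% = $1460. Combined base = $102250 + $3370 = $105620.
Victim suffered great bodily injury (+100%): $105620 × 2 = $211240.
Verified full-time employment (−20%): $211240 × 0.8 = $168992.
Prior failure to appear within five years (+20%): $168992 × 1.2 = $202790.40.
$202790.40 is within the $900000 maximum.
Rounded to the nearest dollar: $202790.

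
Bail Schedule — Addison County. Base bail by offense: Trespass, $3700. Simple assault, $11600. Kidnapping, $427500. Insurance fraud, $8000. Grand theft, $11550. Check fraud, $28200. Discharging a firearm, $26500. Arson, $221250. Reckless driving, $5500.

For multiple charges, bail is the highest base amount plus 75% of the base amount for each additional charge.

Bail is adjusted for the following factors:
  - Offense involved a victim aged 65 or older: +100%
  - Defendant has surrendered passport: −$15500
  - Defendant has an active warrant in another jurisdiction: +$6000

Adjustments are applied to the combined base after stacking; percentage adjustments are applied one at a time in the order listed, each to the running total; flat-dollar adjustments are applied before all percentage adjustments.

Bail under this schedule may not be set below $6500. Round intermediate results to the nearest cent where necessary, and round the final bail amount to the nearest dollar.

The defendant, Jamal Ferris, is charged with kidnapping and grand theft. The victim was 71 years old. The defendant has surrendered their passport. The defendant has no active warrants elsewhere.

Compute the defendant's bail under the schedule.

Base amounts from the schedule: kidnapping $427500; grand theft $11550.
Stacking rule: highest base plus 75% of each additional charge. Highest is kidnapping at $427500. Additional: $11550 × 75% = $8662.50. Combined base = $427500 + $8662.50 = $436162.50.
Defendant has surrendered passport (−$15500 flat): $436162.50 − $15500 = $420662.50.
Offense involved a victim aged 65 or older (+100%): $420662.50 × 2 = $841325.
$841325 is at or above the $6500 minimum.

$841325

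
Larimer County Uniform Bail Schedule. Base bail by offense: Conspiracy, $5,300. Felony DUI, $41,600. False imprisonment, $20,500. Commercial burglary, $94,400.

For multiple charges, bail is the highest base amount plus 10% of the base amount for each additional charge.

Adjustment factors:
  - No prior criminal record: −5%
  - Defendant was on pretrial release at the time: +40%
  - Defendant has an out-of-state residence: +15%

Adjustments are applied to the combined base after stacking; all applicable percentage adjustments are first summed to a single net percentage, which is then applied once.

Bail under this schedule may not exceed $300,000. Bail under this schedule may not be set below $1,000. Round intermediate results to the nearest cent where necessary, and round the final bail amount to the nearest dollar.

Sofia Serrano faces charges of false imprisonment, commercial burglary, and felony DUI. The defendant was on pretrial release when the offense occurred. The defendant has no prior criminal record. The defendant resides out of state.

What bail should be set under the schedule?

Base amounts from the schedule: false imprisonment $20,500; commercial burglary $94,400; felony DUI $41,600.
Stacking rule: highest base plus 10% of each additional charge. Highest is commercial burglary at $94,400. Additional: $20,500 × 10% = $2,050; $41,600 × 10% = $4,160. Combined base = $94,400 + $6,210 = $100,610.
Net percentage adjustment: −5% +40% +15% = +50%. $100,610 × 1.5 = $150,915.
$150,915 is within the $300,000 maximum.
$150,915 is at or above the $1,000 minimum.

$150,915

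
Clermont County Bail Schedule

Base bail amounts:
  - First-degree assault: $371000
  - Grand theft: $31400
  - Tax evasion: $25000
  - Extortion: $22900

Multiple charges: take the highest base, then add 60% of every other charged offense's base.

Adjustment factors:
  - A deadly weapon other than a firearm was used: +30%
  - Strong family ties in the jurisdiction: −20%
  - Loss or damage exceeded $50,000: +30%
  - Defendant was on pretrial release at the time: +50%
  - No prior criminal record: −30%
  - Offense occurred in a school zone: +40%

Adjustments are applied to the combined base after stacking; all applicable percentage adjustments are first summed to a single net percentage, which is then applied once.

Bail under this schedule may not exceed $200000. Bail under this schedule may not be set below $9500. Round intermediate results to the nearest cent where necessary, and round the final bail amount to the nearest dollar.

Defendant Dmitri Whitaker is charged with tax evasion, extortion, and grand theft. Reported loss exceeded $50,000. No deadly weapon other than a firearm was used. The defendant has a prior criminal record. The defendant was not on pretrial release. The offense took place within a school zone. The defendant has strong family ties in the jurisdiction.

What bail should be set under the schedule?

Base amounts from the schedule: tax evasion $25000; extortion $22900; grand theft $31400.
Stacking rule: highest base plus 60% of each additional charge. Highest is grand theft at $31400. Additional: $25000 × 60% = $15000; $22900 × 60% = $13740. Combined base = $31400 + $28740 = $60140.
Net percentage adjustment: −20% +30% +40% = +50%. $60140 × 1.5 = $90210.
$90210 is within the $200000 maximum.
$90210 is at or above the $9500 minimum.

$90210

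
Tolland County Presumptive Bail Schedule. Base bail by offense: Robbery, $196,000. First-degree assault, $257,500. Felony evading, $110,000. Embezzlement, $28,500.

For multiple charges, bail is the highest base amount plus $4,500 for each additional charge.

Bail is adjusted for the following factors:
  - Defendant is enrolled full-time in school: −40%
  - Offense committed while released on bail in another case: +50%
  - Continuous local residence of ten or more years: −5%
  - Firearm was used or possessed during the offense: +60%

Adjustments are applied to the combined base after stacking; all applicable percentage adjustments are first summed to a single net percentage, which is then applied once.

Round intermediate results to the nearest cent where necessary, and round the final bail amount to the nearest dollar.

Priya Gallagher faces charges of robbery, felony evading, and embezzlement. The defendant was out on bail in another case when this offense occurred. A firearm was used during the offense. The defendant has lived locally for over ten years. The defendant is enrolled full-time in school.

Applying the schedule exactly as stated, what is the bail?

Base amounts from the schedule: robbery $196,000; felony evading $110,000; embezzlement $28,500.
Stacking rule: highest base plus $4,500 per additional charge. Highest is robbery at $196,000; 2 additional charges → +$9,000. Combined base = $205,000.
Net percentage adjustment: −40% +50% −5% +60% = +65%. $205,000 × 1.65 = $338,250.

$338,250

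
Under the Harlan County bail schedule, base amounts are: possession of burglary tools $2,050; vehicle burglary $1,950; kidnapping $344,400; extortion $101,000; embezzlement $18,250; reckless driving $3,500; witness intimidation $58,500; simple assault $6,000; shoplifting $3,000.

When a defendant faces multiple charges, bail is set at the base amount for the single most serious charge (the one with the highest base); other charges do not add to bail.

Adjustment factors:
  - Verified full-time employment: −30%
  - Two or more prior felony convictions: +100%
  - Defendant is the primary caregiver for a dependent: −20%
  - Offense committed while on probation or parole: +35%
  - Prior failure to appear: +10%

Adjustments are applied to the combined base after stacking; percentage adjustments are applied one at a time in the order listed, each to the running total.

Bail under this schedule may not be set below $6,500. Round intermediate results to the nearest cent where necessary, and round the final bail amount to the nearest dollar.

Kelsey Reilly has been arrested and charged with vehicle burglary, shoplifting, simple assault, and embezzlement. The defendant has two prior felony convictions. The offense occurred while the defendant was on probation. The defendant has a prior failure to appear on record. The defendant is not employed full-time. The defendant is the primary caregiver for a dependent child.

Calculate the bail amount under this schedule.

$43,362

Base amounts from the schedule: vehicle burglary $1,950; shoplifting $3,000; simple assault $6,000; embezzlement $18,250.
Stacking rule: use the highest base only. Highest is embezzlement at $18,250. Combined base = $18,250.
Two or more prior felony convictions (+100%): $18,250 × 2 = $36,500.
Defendant is the primary caregiver for a dependent (−20%): $36,500 × 0.8 = $29,200.
Offense committed while on probation or parole (+35%): $29,200 × 1.35 = $39,420.
Prior failure to appear (+10%): $39,420 × 1.1 = $43,362.
$43,362 is at or above the $6,500 minimum.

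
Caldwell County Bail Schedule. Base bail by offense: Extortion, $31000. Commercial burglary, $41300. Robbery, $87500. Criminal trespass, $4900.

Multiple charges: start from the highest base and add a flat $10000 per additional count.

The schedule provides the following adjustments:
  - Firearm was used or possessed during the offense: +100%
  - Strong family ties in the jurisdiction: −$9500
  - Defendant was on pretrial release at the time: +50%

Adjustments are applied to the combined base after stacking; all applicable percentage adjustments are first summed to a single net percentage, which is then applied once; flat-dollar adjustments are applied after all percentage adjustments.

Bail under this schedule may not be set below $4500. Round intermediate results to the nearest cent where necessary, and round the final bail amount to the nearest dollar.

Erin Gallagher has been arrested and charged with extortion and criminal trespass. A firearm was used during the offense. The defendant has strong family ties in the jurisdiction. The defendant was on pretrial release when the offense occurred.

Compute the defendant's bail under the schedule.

Base amounts from the schedule: extortion $31000; criminal trespass $4900.
Stacking rule: highest base plus $10000 per additional charge. Highest is extortion at $31000; 1 additional charge → +$10000. Combined base = $41000.
Net percentage adjustment: +100% +50% = +150%. $41000 × 2.5 = $102500.
Strong family ties in the jurisdiction (−$9500 flat): $102500 − $9500 = $93000.
$93000 is at or above the $4500 minimum.

$93000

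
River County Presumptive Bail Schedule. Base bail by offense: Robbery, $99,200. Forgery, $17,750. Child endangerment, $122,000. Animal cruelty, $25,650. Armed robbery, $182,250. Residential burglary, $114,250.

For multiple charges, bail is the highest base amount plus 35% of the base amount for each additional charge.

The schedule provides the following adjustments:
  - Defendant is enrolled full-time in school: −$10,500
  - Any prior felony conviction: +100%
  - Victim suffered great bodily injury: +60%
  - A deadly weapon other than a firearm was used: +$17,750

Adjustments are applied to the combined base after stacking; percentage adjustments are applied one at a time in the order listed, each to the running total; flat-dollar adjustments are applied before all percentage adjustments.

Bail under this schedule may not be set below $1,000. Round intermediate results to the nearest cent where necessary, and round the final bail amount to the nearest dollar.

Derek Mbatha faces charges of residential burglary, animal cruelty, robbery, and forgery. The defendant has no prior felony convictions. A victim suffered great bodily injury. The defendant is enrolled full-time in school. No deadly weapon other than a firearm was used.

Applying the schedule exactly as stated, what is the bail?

$245,856

Base amounts from the schedule: residential burglary $114,250; animal cruelty $25,650; robbery $99,200; forgery $17,750.
Stacking rule: highest base plus 35% of each additional charge. Highest is residential burglary at $114,250. Additional: $25,650 × 35% = $8,977.50; $99,200 × 35% = $34,720; $17,750 × 35% = $6,212.50. Combined base = $114,250 + $49,910 = $164,160.
Defendant is enrolled full-time in school (−$10,500 flat): $164,160 − $10,500 = $153,660.
Victim suffered great bodily injury (+60%): $153,660 × 1.6 = $245,856.
$245,856 is at or above the $1,000 minimum.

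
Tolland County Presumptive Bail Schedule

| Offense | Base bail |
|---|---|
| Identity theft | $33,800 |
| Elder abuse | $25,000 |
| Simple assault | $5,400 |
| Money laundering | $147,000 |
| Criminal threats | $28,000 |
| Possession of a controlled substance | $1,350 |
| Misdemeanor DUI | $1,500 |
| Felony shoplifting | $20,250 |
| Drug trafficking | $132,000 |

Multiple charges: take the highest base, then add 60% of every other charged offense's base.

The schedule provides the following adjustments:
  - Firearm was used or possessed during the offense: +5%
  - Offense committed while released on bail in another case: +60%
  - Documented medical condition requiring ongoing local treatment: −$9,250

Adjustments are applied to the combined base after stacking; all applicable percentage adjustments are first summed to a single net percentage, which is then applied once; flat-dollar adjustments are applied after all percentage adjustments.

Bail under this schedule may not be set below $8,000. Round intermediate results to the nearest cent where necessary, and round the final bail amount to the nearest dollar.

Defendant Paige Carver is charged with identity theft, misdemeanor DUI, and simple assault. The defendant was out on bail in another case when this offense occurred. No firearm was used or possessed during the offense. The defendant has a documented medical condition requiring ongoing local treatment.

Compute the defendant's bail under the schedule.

Base amounts from the schedule: identity theft $33,800; misdemeanor DUI $1,500; simple assault $5,400.
Stacking rule: highest base plus 60% of each additional charge. Highest is identity theft at $33,800. Additional: $1,500 × 60% = $900; $5,400 × 60% = $3,240. Combined base = $33,800 + $4,140 = $37,940.
Offense committed while released on bail in another case (+60%): $37,940 × 1.6 = $60,704.
Documented medical condition requiring ongoing local treatment (−$9,250 flat): $60,704 − $9,250 = $51,454.
$51,454 is at or above the $8,000 minimum.

$51,454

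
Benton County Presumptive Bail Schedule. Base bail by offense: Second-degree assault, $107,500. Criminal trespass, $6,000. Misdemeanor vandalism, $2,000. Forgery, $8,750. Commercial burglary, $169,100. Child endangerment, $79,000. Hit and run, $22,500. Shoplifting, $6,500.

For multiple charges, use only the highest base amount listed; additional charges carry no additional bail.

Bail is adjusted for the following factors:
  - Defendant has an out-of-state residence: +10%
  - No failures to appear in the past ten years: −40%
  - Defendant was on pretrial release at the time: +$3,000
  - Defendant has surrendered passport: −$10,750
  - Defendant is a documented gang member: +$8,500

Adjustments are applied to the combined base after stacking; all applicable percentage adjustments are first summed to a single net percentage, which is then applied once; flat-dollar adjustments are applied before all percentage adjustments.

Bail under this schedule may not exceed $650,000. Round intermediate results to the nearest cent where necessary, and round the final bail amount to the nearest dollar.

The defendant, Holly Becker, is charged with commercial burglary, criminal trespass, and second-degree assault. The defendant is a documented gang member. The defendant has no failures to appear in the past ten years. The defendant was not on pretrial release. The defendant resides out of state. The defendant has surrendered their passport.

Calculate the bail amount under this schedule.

$116,795

Base amounts from the schedule: commercial burglary $169,100; criminal trespass $6,000; second-degree assault $107,500.
Stacking rule: use the highest base only. Highest is commercial burglary at $169,100. Combined base = $169,100.
Defendant has surrendered passport (−$10,750 flat): $169,100 − $10,750 = $158,350.
Defendant is a documented gang member (+$8,500 flat): $158,350 + $8,500 = $166,850.
Net percentage adjustment: +10% −40% = −30%. $166,850 × 0.7 = $116,795.
$116,795 is within the $650,000 maximum.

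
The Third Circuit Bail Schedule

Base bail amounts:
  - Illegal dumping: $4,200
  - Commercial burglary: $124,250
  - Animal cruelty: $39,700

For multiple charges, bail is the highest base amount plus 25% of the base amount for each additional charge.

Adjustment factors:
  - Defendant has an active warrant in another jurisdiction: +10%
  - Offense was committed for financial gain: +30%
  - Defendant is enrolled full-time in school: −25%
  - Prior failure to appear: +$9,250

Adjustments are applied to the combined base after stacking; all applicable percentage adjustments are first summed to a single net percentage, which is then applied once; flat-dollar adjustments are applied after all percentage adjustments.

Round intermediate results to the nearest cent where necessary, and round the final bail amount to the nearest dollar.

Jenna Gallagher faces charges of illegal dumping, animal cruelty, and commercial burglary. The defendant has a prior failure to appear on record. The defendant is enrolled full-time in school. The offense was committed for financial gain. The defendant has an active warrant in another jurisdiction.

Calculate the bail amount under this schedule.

Base amounts from the schedule: illegal dumping $4,200; animal cruelty $39,700; commercial burglary $124,250.
Stacking rule: highest base plus 25% of each additional charge. Highest is commercial burglary at $124,250. Additional: $4,200 × 25% = $1,050; $39,700 × 25% = $9,925. Combined base = $124,250 + $10,975 = $135,225.
Net percentage adjustment: +10% +30% −25% = +15%. $135,225 × 1.15 = $155,508.75.
Prior failure to appear (+$9,250 flat): $155,508.75 + $9,250 = $164,758.75.
Rounded to the nearest dollar: $164,759.

$164,759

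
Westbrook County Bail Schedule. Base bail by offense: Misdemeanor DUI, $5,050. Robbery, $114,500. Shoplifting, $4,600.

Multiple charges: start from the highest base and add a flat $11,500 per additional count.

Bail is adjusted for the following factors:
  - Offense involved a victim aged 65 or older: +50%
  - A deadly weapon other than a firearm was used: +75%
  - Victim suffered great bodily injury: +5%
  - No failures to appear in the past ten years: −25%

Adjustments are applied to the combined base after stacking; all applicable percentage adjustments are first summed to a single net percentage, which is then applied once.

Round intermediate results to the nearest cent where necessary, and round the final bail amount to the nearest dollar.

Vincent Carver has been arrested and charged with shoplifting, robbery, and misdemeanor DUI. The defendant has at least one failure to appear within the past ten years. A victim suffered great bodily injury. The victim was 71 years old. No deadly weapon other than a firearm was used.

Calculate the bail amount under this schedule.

$213,125

Base amounts from the schedule: shoplifting $4,600; robbery $114,500; misdemeanor DUI $5,050.
Stacking rule: highest base plus $11,500 per additional charge. Highest is robbery at $114,500; 2 additional charges → +$23,000. Combined base = $137,500.
Net percentage adjustment: +50% +5% = +55%. $137,500 × 1.55 = $213,125.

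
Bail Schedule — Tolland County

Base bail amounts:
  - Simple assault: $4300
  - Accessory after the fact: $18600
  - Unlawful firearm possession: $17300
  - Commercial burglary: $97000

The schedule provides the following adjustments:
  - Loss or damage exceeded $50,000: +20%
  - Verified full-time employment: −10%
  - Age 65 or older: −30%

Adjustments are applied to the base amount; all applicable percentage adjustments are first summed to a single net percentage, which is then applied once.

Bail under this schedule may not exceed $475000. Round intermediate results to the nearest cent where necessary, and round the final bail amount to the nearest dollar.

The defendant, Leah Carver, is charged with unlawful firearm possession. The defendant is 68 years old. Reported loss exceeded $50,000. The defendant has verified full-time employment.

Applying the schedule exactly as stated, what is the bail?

Base amounts from the schedule: unlawful firearm possession $17300.
Single charge. Combined base = $17300.
Net percentage adjustment: +20% −10% −30% = −20%. $17300 × 0.8 = $13840.
$13840 is within the $475000 maximum.

$13840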